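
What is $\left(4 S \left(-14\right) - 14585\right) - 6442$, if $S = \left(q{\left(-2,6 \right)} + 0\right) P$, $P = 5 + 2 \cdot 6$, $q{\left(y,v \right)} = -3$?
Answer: $-18171$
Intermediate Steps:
$P = 17$ ($P = 5 + 12 = 17$)
$S = -51$ ($S = \left(-3 + 0\right) 17 = \left(-3\right) 17 = -51$)
$\left(4 S \left(-14\right) - 14585\right) - 6442 = \left(4 \left(-51\right) \left(-14\right) - 14585\right) - 6442 = \left(\left(-204\right) \left(-14\right) - 14585\right) - 6442 = \left(2856 - 14585\right) - 6442 = -11729 - 6442 = -18171$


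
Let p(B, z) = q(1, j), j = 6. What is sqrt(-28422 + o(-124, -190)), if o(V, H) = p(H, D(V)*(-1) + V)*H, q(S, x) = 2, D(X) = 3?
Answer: I*sqrt(28802) ≈ 169.71*I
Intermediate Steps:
p(B, z) = 2
o(V, H) = 2*H
sqrt(-28422 + o(-124, -190)) = sqrt(-28422 + 2*(-190)) = sqrt(-28422 - 380) = sqrt(-28802) = I*sqrt(28802)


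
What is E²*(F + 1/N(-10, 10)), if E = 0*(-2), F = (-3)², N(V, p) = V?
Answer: 0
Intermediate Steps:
F = 9
E = 0
E²*(F + 1/N(-10, 10)) = 0²*(9 + 1/(-10)) = 0*(9 - ⅒) = 0*(89/10) = 0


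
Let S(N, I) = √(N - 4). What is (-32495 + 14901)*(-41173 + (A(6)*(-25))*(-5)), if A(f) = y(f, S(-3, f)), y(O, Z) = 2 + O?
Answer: 706803762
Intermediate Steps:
S(N, I) = √(-4 + N)
A(f) = 2 + f
(-32495 + 14901)*(-41173 + (A(6)*(-25))*(-5)) = (-32495 + 14901)*(-41173 + ((2 + 6)*(-25))*(-5)) = -17594*(-41173 + (8*(-25))*(-5)) = -17594*(-41173 - 200*(-5)) = -17594*(-41173 + 1000) = -17594*(-40173) = 706803762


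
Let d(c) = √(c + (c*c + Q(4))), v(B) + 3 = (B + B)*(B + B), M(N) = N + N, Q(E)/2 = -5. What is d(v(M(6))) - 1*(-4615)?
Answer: 4615 + 2*√82223 ≈ 5188.5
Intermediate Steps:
Q(E) = -10 (Q(E) = 2*(-5) = -10)
M(N) = 2*N
v(B) = -3 + 4*B² (v(B) = -3 + (B + B)*(B + B) = -3 + (2*B)*(2*B) = -3 + 4*B²)
d(c) = √(-10 + c + c²) (d(c) = √(c + (c*c - 10)) = √(c + (c² - 10)) = √(c + (-10 + c²)) = √(-10 + c + c²))
d(v(M(6))) - 1*(-4615) = √(-10 + (-3 + 4*(2*6)²) + (-3 + 4*(2*6)²)²) - 1*(-4615) = √(-10 + (-3 + 4*12²) + (-3 + 4*12²)²) + 4615 = √(-10 + (-3 + 4*144) + (-3 + 4*144)²) + 4615 = √(-10 + (-3 + 576) + (-3 + 576)²) + 4615 = √(-10 + 573 + 573²) + 4615 = √(-10 + 573 + 328329) + 4615 = √328892 + 4615 = 2*√82223 + 4615 = 4615 + 2*√82223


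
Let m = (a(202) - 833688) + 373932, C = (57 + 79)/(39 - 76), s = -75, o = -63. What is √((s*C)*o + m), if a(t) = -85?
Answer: I*√653298529/37 ≈ 690.8*I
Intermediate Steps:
C = -136/37 (C = 136/(-37) = 136*(-1/37) = -136/37 ≈ -3.6757)
m = -459841 (m = (-85 - 833688) + 373932 = -833773 + 373932 = -459841)
√((s*C)*o + m) = √(-75*(-136/37)*(-63) - 459841) = √((10200/37)*(-63) - 459841) = √(-642600/37 - 459841) = √(-17656717/37) = I*√653298529/37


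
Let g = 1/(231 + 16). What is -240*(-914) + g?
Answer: 54181921/247 ≈ 2.1936e+5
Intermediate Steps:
g = 1/247 ≈ 0.0040486
-240*(-914) + g = -240*(-914) + 1/247 = 219360 + 1/247 = 54181921/247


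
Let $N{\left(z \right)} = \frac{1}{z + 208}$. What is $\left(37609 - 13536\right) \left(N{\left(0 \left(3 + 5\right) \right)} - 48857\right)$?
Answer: $- \frac{244635964615}{208} \approx -1.1761 \cdot 10^{9}$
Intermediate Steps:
$N{\left(z \right)} = \frac{1}{208 + z}$
$\left(37609 - 13536\right) \left(N{\left(0 \left(3 + 5\right) \right)} - 48857\right) = \left(37609 - 13536\right) \left(\frac{1}{208 + 0 \left(3 + 5\right)} - 48857\right) = 24073 \left(\frac{1}{208 + 0 \cdot 8} - 48857\right) = 24073 \left(\frac{1}{208 + 0} - 48857\right) = 24073 \left(\frac{1}{208} - 48857\right) = 24073 \left(- \frac{10162255}{208}\right) = - \frac{244635964615}{208}$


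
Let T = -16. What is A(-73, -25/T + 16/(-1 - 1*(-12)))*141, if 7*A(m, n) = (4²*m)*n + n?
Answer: -87374457/1232 ≈ -70921.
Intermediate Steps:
A(m, n) = n/7 + 16*m*n/7 (A(m, n) = ((4²*m)*n + n)/7 = ((16*m)*n + n)/7 = (16*m*n + n)/7 = (n + 16*m*n)/7 = n/7 + 16*m*n/7)
A(-73, -25/T + 16/(-1 - 1*(-12)))*141 = ((-25/(-16) + 16/(-1 - 1*(-12)))*(1 + 16*(-73))/7)*141 = ((-25*(-1/16) + 16/(-1 + 12))*(1 - 1168)/7)*141 = ((⅐)*(25/16 + 16/11)*(-1167))*141 = ((⅐)*(531/176)*(-1167))*141 = -619677/1232*141 = -87374457/1232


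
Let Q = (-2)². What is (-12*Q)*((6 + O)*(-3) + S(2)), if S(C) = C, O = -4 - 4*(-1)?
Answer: 768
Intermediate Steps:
O = 0 (O = -4 + 4 = 0)
Q = 4
(-12*Q)*((6 + O)*(-3) + S(2)) = (-12*4)*((6 + 0)*(-3) + 2) = -48*(6*(-3) + 2) = -48*(-18 + 2) = -48*(-16) = 768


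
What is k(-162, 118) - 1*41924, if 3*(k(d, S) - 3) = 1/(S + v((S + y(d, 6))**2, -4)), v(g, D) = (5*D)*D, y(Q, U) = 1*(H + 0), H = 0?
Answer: -24901073/594 ≈ -41921.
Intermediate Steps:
y(Q, U) = 0 (y(Q, U) = 1*(0 + 0) = 1*0 = 0)
v(g, D) = 5*D**2
k(d, S) = 3 + 1/(3*(80 + S)) (k(d, S) = 3 + 1/(3*(S + 5*(-4)**2)) = 3 + 1/(3*(S + 5*16)) = 3 + 1/(3*(S + 80)) = 3 + 1/(3*(80 + S)))
k(-162, 118) - 1*41924 = (721 + 9*118)/(3*(80 + 118)) - 1*41924 = (1/3)*(721 + 1062)/198 - 41924 = (1/3)*(1/198)*1783 - 41924 = 1783/594 - 41924 = -24901073/594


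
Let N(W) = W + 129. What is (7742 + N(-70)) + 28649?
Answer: 36450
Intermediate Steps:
N(W) = 129 + W
(7742 + N(-70)) + 28649 = (7742 + (129 - 70)) + 28649 = (7742 + 59) + 28649 = 7801 + 28649 = 36450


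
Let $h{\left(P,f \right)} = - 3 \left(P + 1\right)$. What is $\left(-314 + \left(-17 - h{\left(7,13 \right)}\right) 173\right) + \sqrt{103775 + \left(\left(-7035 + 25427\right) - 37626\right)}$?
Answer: $897 + \sqrt{84541} \approx 1187.8$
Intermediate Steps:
$h{\left(P,f \right)} = -3 - 3 P$ ($h{\left(P,f \right)} = - 3 \left(1 + P\right) = -3 - 3 P$)
$\left(-314 + \left(-17 - h{\left(7,13 \right)}\right) 173\right) + \sqrt{103775 + \left(\left(-7035 + 25427\right) - 37626\right)} = \left(-314 + \left(-17 - \left(-3 - 21\right)\right) 173\right) + \sqrt{103775 + \left(\left(-7035 + 25427\right) - 37626\right)} = \left(-314 + \left(-17 - \left(-3 - 21\right)\right) 173\right) + \sqrt{103775 + \left(18392 - 37626\right)} = \left(-314 + \left(-17 - -24\right) 173\right) + \sqrt{103775 - 19234} = \left(-314 + \left(-17 + 24\right) 173\right) + \sqrt{84541} = \left(-314 + 7 \cdot 173\right) + \sqrt{84541} = \left(-314 + 1211\right) + \sqrt{84541} = 897 + \sqrt{84541}$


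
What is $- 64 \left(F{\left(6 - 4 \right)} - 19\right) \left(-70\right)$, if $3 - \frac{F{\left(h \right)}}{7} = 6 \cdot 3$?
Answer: $-555520$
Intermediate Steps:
$F{\left(h \right)} = -105$ ($F{\left(h \right)} = 21 - 7 \cdot 6 \cdot 3 = 21 - 126 = -105$)
$- 64 \left(F{\left(6 - 4 \right)} - 19\right) \left(-70\right) = - 64 \left(-105 - 19\right) \left(-70\right) = \left(-64\right) \left(-124\right) \left(-70\right) = 7936 \left(-70\right) = -555520$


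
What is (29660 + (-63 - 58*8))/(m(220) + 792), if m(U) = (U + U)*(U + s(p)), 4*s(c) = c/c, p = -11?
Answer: 29133/97702 ≈ 0.29818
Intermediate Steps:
s(c) = 1/4 (s(c) = (c/c)/4 = (1/4)*1 = 1/4)
m(U) = 2*U*(1/4 + U) (m(U) = (U + U)*(U + 1/4) = (2*U)*(1/4 + U) = 2*U*(1/4 + U))
(29660 + (-63 - 58*8))/(m(220) + 792) = (29660 + (-63 - 58*8))/((1/2)*220*(1 + 4*220) + 792) = (29660 + (-63 - 464))/((1/2)*220*(1 + 880) + 792) = (29660 - 527)/((1/2)*220*881 + 792) = 29133/(96910 + 792) = 29133/97702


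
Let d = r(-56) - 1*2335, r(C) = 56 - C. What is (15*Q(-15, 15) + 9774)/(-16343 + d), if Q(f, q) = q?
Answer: -9999/18566 ≈ -0.53856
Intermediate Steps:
d = -2223 (d = (56 - 1*(-56)) - 1*2335 = (56 + 56) - 2335 = 112 - 2335 = -2223)
(15*Q(-15, 15) + 9774)/(-16343 + d) = (15*15 + 9774)/(-16343 - 2223) = (225 + 9774)/(-18566) = 9999*(-1/18566) = -9999/18566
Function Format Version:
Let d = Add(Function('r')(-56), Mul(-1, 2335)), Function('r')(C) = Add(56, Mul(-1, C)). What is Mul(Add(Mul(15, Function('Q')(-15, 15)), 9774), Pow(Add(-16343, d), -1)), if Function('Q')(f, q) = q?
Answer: Rational(-9999, 18566) ≈ -0.53856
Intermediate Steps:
d = -2223 (d = Add(Add(56, Mul(-1, -56)), Mul(-1, 2335)) = Add(Add(56, 56), -2335) = Add(112, -2335) = -2223)
Mul(Add(Mul(15, Function('Q')(-15, 15)), 9774), Pow(Add(-16343, d), -1)) = Mul(Add(Mul(15, 15), 9774), Pow(Add(-16343, -2223), -1)) = Mul(Add(225, 9774), Pow(-18566, -1)) = Mul(9999, Rational(-1, 18566)) = Rational(-9999, 18566)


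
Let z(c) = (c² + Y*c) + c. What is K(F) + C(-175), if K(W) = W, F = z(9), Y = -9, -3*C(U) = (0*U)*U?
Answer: 9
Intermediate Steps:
C(U) = 0 (C(U) = -0*U*U/3 = -0*U = -⅓*0 = 0)
z(c) = c² - 8*c (z(c) = (c² - 9*c) + c = c² - 8*c)
F = 9 (F = 9*(-8 + 9) = 9*1 = 9)
K(F) + C(-175) = 9 + 0 = 9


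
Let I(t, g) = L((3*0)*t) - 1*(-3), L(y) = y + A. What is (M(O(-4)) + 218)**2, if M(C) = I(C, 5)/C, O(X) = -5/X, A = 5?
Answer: 1258884/25 ≈ 50355.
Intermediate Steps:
L(y) = 5 + y (L(y) = y + 5 = 5 + y)
I(t, g) = 8 (I(t, g) = (5 + (3*0)*t) - 1*(-3) = (5 + 0*t) + 3 = (5 + 0) + 3 = 5 + 3 = 8)
M(C) = 8/C
(M(O(-4)) + 218)**2 = (8/((-5/(-4))) + 218)**2 = (8/((-5*(-1/4))) + 218)**2 = (8/(5/4) + 218)**2 = (8*(4/5) + 218)**2 = (32/5 + 218)**2 = (1122/5)**2 = 1258884/25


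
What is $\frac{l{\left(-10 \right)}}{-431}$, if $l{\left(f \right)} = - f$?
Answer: $- \frac{10}{431} \approx -0.023202$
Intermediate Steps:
$\frac{l{\left(-10 \right)}}{-431} = \frac{\left(-1\right) \left(-10\right)}{-431} = 10 \left(- \frac{1}{431}\right) = - \frac{10}{431}$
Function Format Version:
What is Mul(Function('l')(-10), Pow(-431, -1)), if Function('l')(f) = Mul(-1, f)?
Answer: Rational(-10, 431) ≈ -0.023202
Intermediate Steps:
Mul(Function('l')(-10), Pow(-431, -1)) = Mul(Mul(-1, -10), Pow(-431, -1)) = Mul(10, Rational(-1, 431)) = Rational(-10, 431)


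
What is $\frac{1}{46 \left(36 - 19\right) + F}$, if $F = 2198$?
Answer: $\frac{1}{2980} \approx 0.00033557$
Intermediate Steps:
$\frac{1}{46 \left(36 - 19\right) + F} = \frac{1}{46 \left(36 - 19\right) + 2198} = \frac{1}{46 \cdot 17 + 2198} = \frac{1}{782 + 2198} = \frac{1}{2980}$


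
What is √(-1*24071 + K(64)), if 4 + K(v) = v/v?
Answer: I*√24074 ≈ 155.16*I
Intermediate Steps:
K(v) = -3 (K(v) = -4 + v/v = -4 + 1 = -3)
√(-1*24071 + K(64)) = √(-1*24071 - 3) = √(-24071 - 3) = √(-24074) = I*√24074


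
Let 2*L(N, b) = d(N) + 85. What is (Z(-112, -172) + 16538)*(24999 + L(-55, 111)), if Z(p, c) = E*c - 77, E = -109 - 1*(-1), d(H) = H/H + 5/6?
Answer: 3509644611/4 ≈ 8.7741e+8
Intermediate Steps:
d(H) = 11/6 (d(H) = 1 + 5*(⅙) = 1 + ⅚ = 11/6)
E = -108 (E = -109 + 1 = -108)
L(N, b) = 521/12 (L(N, b) = (11/6 + 85)/2 = (½)*(521/6) = 521/12)
Z(p, c) = -77 - 108*c (Z(p, c) = -108*c - 77 = -77 - 108*c)
(Z(-112, -172) + 16538)*(24999 + L(-55, 111)) = ((-77 - 108*(-172)) + 16538)*(24999 + 521/12) = ((-77 + 18576) + 16538)*(300509/12) = (18499 + 16538)*(300509/12) = 35037*(300509/12) = 3509644611/4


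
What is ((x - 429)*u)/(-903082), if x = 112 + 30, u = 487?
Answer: 139769/903082 ≈ 0.15477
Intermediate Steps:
x = 142
((x - 429)*u)/(-903082) = ((142 - 429)*487)/(-903082) = -287*487*(-1/903082) = -139769*(-1/903082) = 139769/903082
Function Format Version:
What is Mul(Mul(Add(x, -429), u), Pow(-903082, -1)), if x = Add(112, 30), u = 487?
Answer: Rational(139769, 903082) ≈ 0.15477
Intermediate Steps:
x = 142
Mul(Mul(Add(x, -429), u), Pow(-903082, -1)) = Mul(Mul(Add(142, -429), 487), Pow(-903082, -1)) = Mul(Mul(-287, 487), Rational(-1, 903082)) = Mul(-139769, Rational(-1, 903082)) = Rational(139769, 903082)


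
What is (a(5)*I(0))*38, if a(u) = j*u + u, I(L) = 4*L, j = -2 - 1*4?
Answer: 0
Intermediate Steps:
j = -6 (j = -2 - 4 = -6)
a(u) = -5*u (a(u) = -6*u + u = -5*u)
(a(5)*I(0))*38 = ((-5*5)*(4*0))*38 = -25*0*38 = 0*38 = 0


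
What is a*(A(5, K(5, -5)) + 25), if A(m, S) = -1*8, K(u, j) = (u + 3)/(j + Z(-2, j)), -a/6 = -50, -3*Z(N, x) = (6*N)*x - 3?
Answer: 5100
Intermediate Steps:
Z(N, x) = 1 - 2*N*x (Z(N, x) = -((6*N)*x - 3)/3 = -(6*N*x - 3)/3 = -(-3 + 6*N*x)/3 = 1 - 2*N*x)
a = 300 (a = -6*(-50) = 300)
K(u, j) = (3 + u)/(1 + 5*j) (K(u, j) = (u + 3)/(j + (1 - 2*(-2)*j)) = (3 + u)/(j + (1 + 4*j)) = (3 + u)/(1 + 5*j))
A(m, S) = -8
a*(A(5, K(5, -5)) + 25) = 300*(-8 + 25) = 300*17 = 5100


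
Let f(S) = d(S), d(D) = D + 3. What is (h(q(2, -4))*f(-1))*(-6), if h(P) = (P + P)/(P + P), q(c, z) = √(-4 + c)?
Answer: -12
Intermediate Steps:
d(D) = 3 + D
f(S) = 3 + S
h(P) = 1 (h(P) = (2*P)/((2*P)) = (2*P)*(1/(2*P)) = 1)
(h(q(2, -4))*f(-1))*(-6) = (1*(3 - 1))*(-6) = (1*2)*(-6) = 2*(-6) = -12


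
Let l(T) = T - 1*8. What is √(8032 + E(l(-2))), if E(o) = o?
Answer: √8022 ≈ 89.566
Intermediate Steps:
l(T) = -8 + T (l(T) = T - 8 = -8 + T)
√(8032 + E(l(-2))) = √(8032 + (-8 - 2)) = √(8032 - 10) = √8022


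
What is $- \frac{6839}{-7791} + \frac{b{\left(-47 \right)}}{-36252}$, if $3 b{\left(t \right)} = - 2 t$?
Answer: $\frac{333805}{380646} \approx 0.87694$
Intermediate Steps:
$b{\left(t \right)} = - \frac{2 t}{3}$ ($b{\left(t \right)} = \frac{\left(-2\right) t}{3} = - \frac{2 t}{3}$)
$- \frac{6839}{-7791} + \frac{b{\left(-47 \right)}}{-36252} = - \frac{6839}{-7791} + \frac{\left(- \frac{2}{3}\right) \left(-47\right)}{-36252} = \left(-6839\right) \left(- \frac{1}{7791}\right) + \frac{94}{3} \left(- \frac{1}{36252}\right) = \frac{977}{1113} - \frac{47}{54378} = \frac{333805}{380646}$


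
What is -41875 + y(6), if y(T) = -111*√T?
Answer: -41875 - 111*√6 ≈ -42147.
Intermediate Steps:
-41875 + y(6) = -41875 - 111*√6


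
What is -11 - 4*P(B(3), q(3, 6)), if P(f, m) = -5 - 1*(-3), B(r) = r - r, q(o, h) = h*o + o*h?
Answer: -3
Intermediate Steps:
q(o, h) = 2*h*o (q(o, h) = h*o + h*o = 2*h*o)
B(r) = 0
P(f, m) = -2 (P(f, m) = -5 + 3 = -2)
-11 - 4*P(B(3), q(3, 6)) = -11 - 4*(-2) = -11 + 8 = -3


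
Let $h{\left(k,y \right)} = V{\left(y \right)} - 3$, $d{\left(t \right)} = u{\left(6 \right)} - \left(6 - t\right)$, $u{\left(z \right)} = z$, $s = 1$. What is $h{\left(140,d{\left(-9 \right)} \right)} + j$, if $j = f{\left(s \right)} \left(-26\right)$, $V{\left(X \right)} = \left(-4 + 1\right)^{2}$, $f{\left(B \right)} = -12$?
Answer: $318$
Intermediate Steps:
$V{\left(X \right)} = 9$ ($V{\left(X \right)} = \left(-3\right)^{2} = 9$)
$d{\left(t \right)} = t$ ($d{\left(t \right)} = 6 - \left(6 - t\right) = 6 + \left(-6 + t\right) = t$)
$h{\left(k,y \right)} = 6$ ($h{\left(k,y \right)} = 9 - 3 = 6$)
$j = 312$ ($j = \left(-12\right) \left(-26\right) = 312$)
$h{\left(140,d{\left(-9 \right)} \right)} + j = 6 + 312 = 318$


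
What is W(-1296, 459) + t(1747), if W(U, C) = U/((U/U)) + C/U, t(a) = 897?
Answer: -19169/48 ≈ -399.35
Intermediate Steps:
W(U, C) = U + C/U (W(U, C) = U/1 + C/U = U*1 + C/U = U + C/U)
W(-1296, 459) + t(1747) = (-1296 + 459/(-1296)) + 897 = (-1296 + 459*(-1/1296)) + 897 = (-1296 - 17/48) + 897 = -62225/48 + 897 = -19169/48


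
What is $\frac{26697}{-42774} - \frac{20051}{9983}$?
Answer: $- \frac{374725875}{142337614} \approx -2.6327$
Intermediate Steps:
$\frac{26697}{-42774} - \frac{20051}{9983} = 26697 \left(- \frac{1}{42774}\right) - \frac{20051}{9983} = - \frac{8899}{14258} - \frac{20051}{9983} = - \frac{374725875}{142337614}$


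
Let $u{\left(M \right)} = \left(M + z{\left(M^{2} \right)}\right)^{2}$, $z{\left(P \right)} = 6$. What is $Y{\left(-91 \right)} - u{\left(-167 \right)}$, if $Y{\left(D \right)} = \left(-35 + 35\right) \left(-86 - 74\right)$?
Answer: $-25921$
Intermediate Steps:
$Y{\left(D \right)} = 0$ ($Y{\left(D \right)} = 0 \left(-160\right) = 0$)
$u{\left(M \right)} = \left(6 + M\right)^{2}$ ($u{\left(M \right)} = \left(M + 6\right)^{2} = \left(6 + M\right)^{2}$)
$Y{\left(-91 \right)} - u{\left(-167 \right)} = 0 - \left(6 - 167\right)^{2} = 0 - \left(-161\right)^{2} = 0 - 25921 = -25921$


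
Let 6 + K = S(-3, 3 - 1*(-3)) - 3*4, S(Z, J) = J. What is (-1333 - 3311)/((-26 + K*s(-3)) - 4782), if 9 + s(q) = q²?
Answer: 1161/1202 ≈ 0.96589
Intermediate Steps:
K = -12 (K = -6 + ((3 - 1*(-3)) - 3*4) = -6 + ((3 + 3) - 12) = -6 + (6 - 12) = -6 - 6 = -12)
s(q) = -9 + q²
(-1333 - 3311)/((-26 + K*s(-3)) - 4782) = (-1333 - 3311)/((-26 - 12*(-9 + (-3)²)) - 4782) = -4644/((-26 - 12*(-9 + 9)) - 4782) = -4644/((-26 - 12*0) - 4782) = -4644/((-26 + 0) - 4782) = -4644/(-26 - 4782) = -4644/(-4808) = -4644*(-1/4808) = 1161/1202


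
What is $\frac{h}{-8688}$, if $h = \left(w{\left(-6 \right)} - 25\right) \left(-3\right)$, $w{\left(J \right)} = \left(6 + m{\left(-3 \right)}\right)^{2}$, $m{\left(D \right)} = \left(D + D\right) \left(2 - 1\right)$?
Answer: $- \frac{25}{2896} \approx -0.0086326$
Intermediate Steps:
$m{\left(D \right)} = 2 D$ ($m{\left(D \right)} = 2 D 1 = 2 D$)
$w{\left(J \right)} = 0$ ($w{\left(J \right)} = \left(6 + 2 \left(-3\right)\right)^{2} = \left(6 - 6\right)^{2} = 0^{2} = 0$)
$h = 75$ ($h = \left(0 - 25\right) \left(-3\right) = \left(-25\right) \left(-3\right) = 75$)
$\frac{h}{-8688} = \frac{75}{-8688} = 75 \left(- \frac{1}{8688}\right) = - \frac{25}{2896}$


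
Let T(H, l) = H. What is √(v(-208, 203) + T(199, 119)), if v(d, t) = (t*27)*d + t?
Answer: I*√1139646 ≈ 1067.5*I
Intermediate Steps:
v(d, t) = t + 27*d*t (v(d, t) = (27*t)*d + t = 27*d*t + t = t + 27*d*t)
√(v(-208, 203) + T(199, 119)) = √(203*(1 + 27*(-208)) + 199) = √(203*(1 - 5616) + 199) = √(203*(-5615) + 199) = √(-1139845 + 199) = √(-1139646) = I*√1139646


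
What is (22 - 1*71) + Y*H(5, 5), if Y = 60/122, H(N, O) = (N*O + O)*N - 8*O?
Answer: 311/61 ≈ 5.0984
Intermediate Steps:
H(N, O) = -8*O + N*(O + N*O) (H(N, O) = (O + N*O)*N - 8*O = N*(O + N*O) - 8*O = -8*O + N*(O + N*O))
Y = 30/61 (Y = 60*(1/122) = 30/61 ≈ 0.49180)
(22 - 1*71) + Y*H(5, 5) = (22 - 1*71) + 30*(5*(-8 + 5 + 5²))/61 = (22 - 71) + 30*(5*(-8 + 5 + 25))/61 = -49 + 30*(5*22)/61 = -49 + (30/61)*110 = -49 + 3300/61 = 311/61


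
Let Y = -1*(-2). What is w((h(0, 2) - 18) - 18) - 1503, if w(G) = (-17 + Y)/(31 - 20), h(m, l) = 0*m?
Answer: -16548/11 ≈ -1504.4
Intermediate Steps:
Y = 2
h(m, l) = 0
w(G) = -15/11 (w(G) = (-17 + 2)/(31 - 20) = -15/11)
w((h(0, 2) - 18) - 18) - 1503 = -15/11 - 1503 = -16548/11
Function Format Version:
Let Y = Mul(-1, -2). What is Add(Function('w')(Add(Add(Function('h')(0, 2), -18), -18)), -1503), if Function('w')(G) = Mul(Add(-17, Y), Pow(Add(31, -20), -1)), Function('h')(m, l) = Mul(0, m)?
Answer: Rational(-16548, 11) ≈ -1504.4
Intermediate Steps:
Y = 2
Function('h')(m, l) = 0
Function('w')(G) = Rational(-15, 11) (Function('w')(G) = Mul(Add(-17, 2), Pow(Add(31, -20), -1)) = Mul(-15, Pow(11, -1)) = Mul(-15, Rational(1, 11)) = Rational(-15, 11))
Add(Function('w')(Add(Add(Function('h')(0, 2), -18), -18)), -1503) = Add(Rational(-15, 11), -1503) = Rational(-16548, 11)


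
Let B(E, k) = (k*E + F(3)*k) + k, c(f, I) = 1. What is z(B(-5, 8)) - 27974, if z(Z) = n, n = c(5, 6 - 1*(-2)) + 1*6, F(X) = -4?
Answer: -27967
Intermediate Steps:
B(E, k) = -3*k + E*k (B(E, k) = (k*E - 4*k) + k = (E*k - 4*k) + k = (-4*k + E*k) + k = -3*k + E*k)
n = 7 (n = 1 + 1*6 = 1 + 6 = 7)
z(Z) = 7
z(B(-5, 8)) - 27974 = 7 - 27974 = -27967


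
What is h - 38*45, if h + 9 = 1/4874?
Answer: -8378405/4874 ≈ -1719.0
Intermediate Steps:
h = -43865/4874 (h = -9 + 1/4874 = -43865/4874 ≈ -8.9998)
h - 38*45 = -43865/4874 - 38*45 = -43865/4874 - 1710 = -8378405/4874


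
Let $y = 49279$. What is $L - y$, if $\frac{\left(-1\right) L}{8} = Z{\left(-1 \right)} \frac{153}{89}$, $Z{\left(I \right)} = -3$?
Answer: $- \frac{4382159}{89} \approx -49238.0$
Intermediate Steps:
$L = \frac{3672}{89}$ ($L = - 8 \left(- 3 \cdot \frac{153}{89}\right) = - 8 \left(- 3 \cdot 153 \cdot \frac{1}{89}\right) = - 8 \left(\left(-3\right) \frac{153}{89}\right) = \left(-8\right) \left(- \frac{459}{89}\right) = \frac{3672}{89} \approx 41.258$)
$L - y = \frac{3672}{89} - 49279 = - \frac{4382159}{89}$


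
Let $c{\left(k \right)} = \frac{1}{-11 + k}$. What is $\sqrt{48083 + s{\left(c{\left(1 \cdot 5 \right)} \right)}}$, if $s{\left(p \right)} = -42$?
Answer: $\sqrt{48041} \approx 219.18$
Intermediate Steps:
$\sqrt{48083 + s{\left(c{\left(1 \cdot 5 \right)} \right)}} = \sqrt{48083 - 42} = \sqrt{48041}$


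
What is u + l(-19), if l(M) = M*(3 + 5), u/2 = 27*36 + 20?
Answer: 1832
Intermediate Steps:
u = 1984 (u = 2*(27*36 + 20) = 2*(972 + 20) = 2*992 = 1984)
l(M) = 8*M (l(M) = M*8 = 8*M)
u + l(-19) = 1984 + 8*(-19) = 1984 - 152 = 1832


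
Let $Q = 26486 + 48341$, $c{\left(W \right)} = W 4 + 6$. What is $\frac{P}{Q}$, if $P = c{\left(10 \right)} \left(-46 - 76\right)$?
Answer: $- \frac{5612}{74827} \approx -0.075$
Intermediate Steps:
$c{\left(W \right)} = 6 + 4 W$ ($c{\left(W \right)} = 4 W + 6 = 6 + 4 W$)
$Q = 74827$
$P = -5612$ ($P = \left(6 + 4 \cdot 10\right) \left(-46 - 76\right) = \left(6 + 40\right) \left(-122\right) = 46 \left(-122\right) = -5612$)
$\frac{P}{Q} = - \frac{5612}{74827}$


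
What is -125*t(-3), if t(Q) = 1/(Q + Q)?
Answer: 125/6 ≈ 20.833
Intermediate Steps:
t(Q) = 1/(2*Q)
-125*t(-3) = -125/(2*(-3)) = -125*(-1)/(2*3) = -125*(-1/6) = 125/6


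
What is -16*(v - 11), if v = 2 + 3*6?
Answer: -144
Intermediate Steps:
v = 20 (v = 2 + 18 = 20)
-16*(v - 11) = -16*(20 - 11) = -16*9 = -144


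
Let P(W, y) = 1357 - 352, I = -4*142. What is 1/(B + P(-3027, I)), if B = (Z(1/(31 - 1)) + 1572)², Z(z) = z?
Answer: 900/2225064421 ≈ 4.0448e-7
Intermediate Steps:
I = -568
P(W, y) = 1005
B = 2224159921/900 (B = (1/(31 - 1) + 1572)² = (1/30 + 1572)² = (47161/30)² = 2224159921/900 ≈ 2.4713e+6)
1/(B + P(-3027, I)) = 1/(2224159921/900 + 1005) = 1/(2225064421/900) = 900/2225064421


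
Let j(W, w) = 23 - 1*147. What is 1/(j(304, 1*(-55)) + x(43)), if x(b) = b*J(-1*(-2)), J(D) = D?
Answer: -1/38 ≈ -0.026316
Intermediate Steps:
j(W, w) = -124 (j(W, w) = 23 - 147 = -124)
x(b) = 2*b (x(b) = b*(-1*(-2)) = b*2 = 2*b)
1/(j(304, 1*(-55)) + x(43)) = 1/(-124 + 2*43) = 1/(-124 + 86) = 1/(-38) = -1/38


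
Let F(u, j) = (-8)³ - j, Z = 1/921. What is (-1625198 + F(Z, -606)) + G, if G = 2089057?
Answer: 463953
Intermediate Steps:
Z = 1/921 ≈ 0.0010858
F(u, j) = -512 - j
(-1625198 + F(Z, -606)) + G = (-1625198 + (-512 - 1*(-606))) + 2089057 = (-1625198 + (-512 + 606)) + 2089057 = (-1625198 + 94) + 2089057 = -1625104 + 2089057 = 463953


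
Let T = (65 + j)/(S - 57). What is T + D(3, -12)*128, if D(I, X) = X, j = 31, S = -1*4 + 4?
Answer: -29216/19 ≈ -1537.7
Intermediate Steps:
S = 0 (S = -4 + 4 = 0)
T = -32/19 (T = (65 + 31)/(0 - 57) = 96/(-57) = 96*(-1/57) = -32/19 ≈ -1.6842)
T + D(3, -12)*128 = -32/19 - 12*128 = -32/19 - 1536 = -29216/19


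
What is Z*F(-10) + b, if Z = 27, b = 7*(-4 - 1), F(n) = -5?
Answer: -170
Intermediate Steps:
b = -35 (b = 7*(-5) = -35)
Z*F(-10) + b = 27*(-5) - 35 = -135 - 35 = -170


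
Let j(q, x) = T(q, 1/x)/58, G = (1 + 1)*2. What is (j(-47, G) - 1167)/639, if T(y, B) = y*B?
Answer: -270791/148248 ≈ -1.8266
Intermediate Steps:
T(y, B) = B*y
G = 4 (G = 2*2 = 4)
j(q, x) = q/(58*x) (j(q, x) = (q/x)/58 = (q/x)*(1/58) = q/(58*x))
(j(-47, G) - 1167)/639 = ((1/58)*(-47)/4 - 1167)/639 = ((1/58)*(-47)*(1/4) - 1167)*(1/639) = (-47/232 - 1167)*(1/639) = -270791/232*1/639 = -270791/148248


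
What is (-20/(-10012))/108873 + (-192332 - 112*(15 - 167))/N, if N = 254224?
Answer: -11943256840633/17319589567164 ≈ -0.68958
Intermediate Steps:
(-20/(-10012))/108873 + (-192332 - 112*(15 - 167))/N = (-20/(-10012))/108873 + (-192332 - 112*(15 - 167))/254224 = -1/10012*(-20)*(1/108873) + (-192332 - 112*(-152))*(1/254224) = (5/2503)*(1/108873) + (-192332 - 1*(-17024))*(1/254224) = 5/272509119 + (-192332 + 17024)*(1/254224) = 5/272509119 - 175308*1/254224 = 5/272509119 - 43827/63556 = -11943256840633/17319589567164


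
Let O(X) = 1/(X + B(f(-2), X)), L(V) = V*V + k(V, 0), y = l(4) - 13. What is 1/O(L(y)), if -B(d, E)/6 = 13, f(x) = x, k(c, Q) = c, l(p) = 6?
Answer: -36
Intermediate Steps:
B(d, E) = -78 (B(d, E) = -6*13 = -78)
y = -7 (y = 6 - 13 = -7)
L(V) = V + V² (L(V) = V*V + V = V² + V = V + V²)
O(X) = 1/(-78 + X) (O(X) = 1/(X - 78) = 1/(-78 + X))
1/O(L(y)) = 1/(1/(-78 - 7*(1 - 7))) = 1/(1/(-78 - 7*(-6))) = 1/(1/(-78 + 42)) = 1/(1/(-36)) = 1/(-1/36) = -36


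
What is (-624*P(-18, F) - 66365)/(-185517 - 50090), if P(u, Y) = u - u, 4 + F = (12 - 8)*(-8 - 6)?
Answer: 66365/235607 ≈ 0.28168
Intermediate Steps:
F = -60 (F = -4 + (12 - 8)*(-8 - 6) = -4 + 4*(-14) = -4 - 56 = -60)
P(u, Y) = 0
(-624*P(-18, F) - 66365)/(-185517 - 50090) = (-624*0 - 66365)/(-185517 - 50090) = (0 - 66365)/(-235607) = -66365*(-1/235607) = 66365/235607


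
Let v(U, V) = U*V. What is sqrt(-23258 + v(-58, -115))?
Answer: 2*I*sqrt(4147) ≈ 128.79*I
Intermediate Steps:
sqrt(-23258 + v(-58, -115)) = sqrt(-23258 - 58*(-115)) = sqrt(-23258 + 6670) = sqrt(-16588) = 2*I*sqrt(4147)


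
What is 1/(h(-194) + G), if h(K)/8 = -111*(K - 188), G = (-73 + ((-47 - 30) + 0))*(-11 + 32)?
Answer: 1/336066 ≈ 2.9756e-6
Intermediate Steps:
G = -3150 (G = (-73 + (-77 + 0))*21 = (-73 - 77)*21 = -150*21 = -3150)
h(K) = 166944 - 888*K (h(K) = 8*(-111*(K - 188)) = 8*(-111*(-188 + K)) = 8*(20868 - 111*K) = 166944 - 888*K)
1/(h(-194) + G) = 1/((166944 - 888*(-194)) - 3150) = 1/((166944 + 172272) - 3150) = 1/(339216 - 3150) = 1/336066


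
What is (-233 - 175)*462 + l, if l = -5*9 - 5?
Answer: -188546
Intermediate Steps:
l = -50 (l = -45 - 5 = -50)
(-233 - 175)*462 + l = (-233 - 175)*462 - 50 = -408*462 - 50 = -188496 - 50 = -188546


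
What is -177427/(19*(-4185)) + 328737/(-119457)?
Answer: -549402824/1055402595 ≈ -0.52056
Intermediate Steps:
-177427/(19*(-4185)) + 328737/(-119457) = -177427/(-79515) + 328737*(-1/119457) = -177427*(-1/79515) - 109579/39819 = 177427/79515 - 109579/39819 = -549402824/1055402595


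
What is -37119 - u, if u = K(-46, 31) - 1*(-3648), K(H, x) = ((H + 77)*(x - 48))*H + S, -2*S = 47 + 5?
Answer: -64983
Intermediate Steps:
S = -26 (S = -(47 + 5)/2 = -½*52 = -26)
K(H, x) = -26 + H*(-48 + x)*(77 + H) (K(H, x) = ((H + 77)*(x - 48))*H - 26 = ((77 + H)*(-48 + x))*H - 26 = ((-48 + x)*(77 + H))*H - 26 = H*(-48 + x)*(77 + H) - 26 = -26 + H*(-48 + x)*(77 + H))
u = 27864 (u = (-26 - 3696*(-46) - 48*(-46)² + 31*(-46)² + 77*(-46)*31) - 1*(-3648) = (-26 + 170016 - 48*2116 + 31*2116 - 109802) + 3648 = (-26 + 170016 - 101568 + 65596 - 109802) + 3648 = 24216 + 3648 = 27864)
-37119 - u = -37119 - 1*27864 = -37119 - 27864 = -64983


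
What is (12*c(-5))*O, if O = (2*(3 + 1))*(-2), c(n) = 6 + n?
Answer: -192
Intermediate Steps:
O = -16 (O = (2*4)*(-2) = 8*(-2) = -16)
(12*c(-5))*O = (12*(6 - 5))*(-16) = (12*1)*(-16) = 12*(-16) = -192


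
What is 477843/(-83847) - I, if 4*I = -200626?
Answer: 2803329475/55898 ≈ 50151.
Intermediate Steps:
I = -100313/2 (I = (1/4)*(-200626) = -100313/2 ≈ -50157.)
477843/(-83847) - I = 477843/(-83847) - 1*(-100313/2) = 477843*(-1/83847) + 100313/2 = -159281/27949 + 100313/2 = 2803329475/55898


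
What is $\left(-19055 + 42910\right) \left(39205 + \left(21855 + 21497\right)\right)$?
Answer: $1969397235$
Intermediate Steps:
$\left(-19055 + 42910\right) \left(39205 + \left(21855 + 21497\right)\right) = 23855 \left(39205 + 43352\right) = 23855 \cdot 82557 = 1969397235$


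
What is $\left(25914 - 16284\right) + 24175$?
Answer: $33805$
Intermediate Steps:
$\left(25914 - 16284\right) + 24175 = 9630 + 24175 = 33805$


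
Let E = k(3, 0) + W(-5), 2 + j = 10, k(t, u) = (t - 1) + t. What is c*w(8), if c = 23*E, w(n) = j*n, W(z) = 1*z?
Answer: 0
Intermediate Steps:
k(t, u) = -1 + 2*t (k(t, u) = (-1 + t) + t = -1 + 2*t)
W(z) = z
j = 8 (j = -2 + 10 = 8)
w(n) = 8*n
E = 0 (E = (-1 + 2*3) - 5 = (-1 + 6) - 5 = 5 - 5 = 0)
c = 0 (c = 23*0 = 0)
c*w(8) = 0*(8*8) = 0*64 = 0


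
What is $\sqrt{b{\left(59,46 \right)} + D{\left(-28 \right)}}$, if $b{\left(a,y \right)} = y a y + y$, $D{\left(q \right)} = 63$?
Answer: $\sqrt{124953} \approx 353.49$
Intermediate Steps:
$b{\left(a,y \right)} = y + a y^{2}$ ($b{\left(a,y \right)} = a y y + y = a y^{2} + y = y + a y^{2}$)
$\sqrt{b{\left(59,46 \right)} + D{\left(-28 \right)}} = \sqrt{46 \left(1 + 59 \cdot 46\right) + 63} = \sqrt{46 \left(1 + 2714\right) + 63} = \sqrt{46 \cdot 2715 + 63} = \sqrt{124890 + 63} = \sqrt{124953}$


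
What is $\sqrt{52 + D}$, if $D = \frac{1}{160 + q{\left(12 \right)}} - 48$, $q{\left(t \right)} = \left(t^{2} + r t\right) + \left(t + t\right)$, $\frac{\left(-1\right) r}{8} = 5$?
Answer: $\frac{\sqrt{23066}}{76} \approx 1.9984$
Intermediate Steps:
$r = -40$ ($r = \left(-8\right) 5 = -40$)
$q{\left(t \right)} = t^{2} - 38 t$ ($q{\left(t \right)} = \left(t^{2} - 40 t\right) + \left(t + t\right) = \left(t^{2} - 40 t\right) + 2 t = t^{2} - 38 t$)
$D = - \frac{7297}{152}$ ($D = \frac{1}{160 + 12 \left(-38 + 12\right)} - 48 = \frac{1}{160 + 12 \left(-26\right)} - 48 = \frac{1}{160 - 312} - 48 = \frac{1}{-152} - 48 = - \frac{1}{152} - 48 = - \frac{7297}{152} \approx -48.007$)
$\sqrt{52 + D} = \sqrt{52 - \frac{7297}{152}} = \sqrt{\frac{607}{152}} = \frac{\sqrt{23066}}{76}$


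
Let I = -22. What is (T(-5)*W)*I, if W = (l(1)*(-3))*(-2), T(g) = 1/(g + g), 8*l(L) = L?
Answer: 33/20 ≈ 1.6500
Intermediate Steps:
l(L) = L/8
T(g) = 1/(2*g)
W = ¾ (W = (((⅛)*1)*(-3))*(-2) = ((⅛)*(-3))*(-2) = -3/8*(-2) = ¾ ≈ 0.75000)
(T(-5)*W)*I = (((½)/(-5))*(¾))*(-22) = (((½)*(-⅕))*(¾))*(-22) = -⅒*¾*(-22) = -3/40*(-22) = 33/20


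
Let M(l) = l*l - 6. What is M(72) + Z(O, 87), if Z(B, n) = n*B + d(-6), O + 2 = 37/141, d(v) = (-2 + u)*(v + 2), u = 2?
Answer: 236261/47 ≈ 5026.8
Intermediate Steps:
d(v) = 0 (d(v) = (-2 + 2)*(v + 2) = 0*(2 + v) = 0)
M(l) = -6 + l**2 (M(l) = l**2 - 6 = -6 + l**2)
O = -245/141 (O = -2 + 37/141 = -245/141 ≈ -1.7376)
Z(B, n) = B*n (Z(B, n) = n*B + 0 = B*n + 0 = B*n)
M(72) + Z(O, 87) = (-6 + 72**2) - 245/141*87 = (-6 + 5184) - 7105/47 = 5178 - 7105/47 = 236261/47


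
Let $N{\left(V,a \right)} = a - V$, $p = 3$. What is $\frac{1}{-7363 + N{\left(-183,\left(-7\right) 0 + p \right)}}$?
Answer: $- \frac{1}{7177} \approx -0.00013933$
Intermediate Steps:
$\frac{1}{-7363 + N{\left(-183,\left(-7\right) 0 + p \right)}} = \frac{1}{-7363 + \left(\left(\left(-7\right) 0 + 3\right) - -183\right)} = \frac{1}{-7363 + \left(\left(0 + 3\right) + 183\right)} = \frac{1}{-7363 + \left(3 + 183\right)} = \frac{1}{-7363 + 186} = \frac{1}{-7177} = - \frac{1}{7177}$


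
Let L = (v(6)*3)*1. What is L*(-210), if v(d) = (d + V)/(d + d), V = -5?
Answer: -105/2 ≈ -52.500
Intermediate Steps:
v(d) = (-5 + d)/(2*d) (v(d) = (d - 5)/(d + d) = (-5 + d)/((2*d)) = (-5 + d)*(1/(2*d)) = (-5 + d)/(2*d))
L = 1/4 (L = (((1/2)*(-5 + 6)/6)*3)*1 = (((1/2)*(1/6)*1)*3)*1 = ((1/12)*3)*1 = (1/4)*1 = 1/4 ≈ 0.25000)
L*(-210) = (1/4)*(-210) = -105/2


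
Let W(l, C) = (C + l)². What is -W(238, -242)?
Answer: -16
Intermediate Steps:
-W(238, -242) = -(-242 + 238)² = -1*(-4)² = -1*16 = -16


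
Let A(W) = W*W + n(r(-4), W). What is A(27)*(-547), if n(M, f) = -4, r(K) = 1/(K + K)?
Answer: -396575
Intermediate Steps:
r(K) = 1/(2*K)
A(W) = -4 + W² (A(W) = W*W - 4 = W² - 4 = -4 + W²)
A(27)*(-547) = (-4 + 27²)*(-547) = (-4 + 729)*(-547) = 725*(-547) = -396575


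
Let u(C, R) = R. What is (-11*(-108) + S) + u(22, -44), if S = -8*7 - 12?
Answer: 1076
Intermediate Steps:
S = -68 (S = -56 - 12 = -68)
(-11*(-108) + S) + u(22, -44) = (-11*(-108) - 68) - 44 = (1188 - 68) - 44 = 1120 - 44 = 1076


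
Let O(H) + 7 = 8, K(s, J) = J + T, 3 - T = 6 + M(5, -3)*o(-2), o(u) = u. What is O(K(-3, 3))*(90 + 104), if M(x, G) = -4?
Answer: 194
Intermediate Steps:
T = -11 (T = 3 - (6 - 4*(-2)) = 3 - (6 + 8) = 3 - 1*14 = 3 - 14 = -11)
K(s, J) = -11 + J (K(s, J) = J - 11 = -11 + J)
O(H) = 1 (O(H) = -7 + 8 = 1)
O(K(-3, 3))*(90 + 104) = 1*(90 + 104) = 1*194 = 194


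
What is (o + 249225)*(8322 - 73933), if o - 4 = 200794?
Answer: -29526459053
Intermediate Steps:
o = 200798 (o = 4 + 200794 = 200798)
(o + 249225)*(8322 - 73933) = (200798 + 249225)*(8322 - 73933) = 450023*(-65611) = -29526459053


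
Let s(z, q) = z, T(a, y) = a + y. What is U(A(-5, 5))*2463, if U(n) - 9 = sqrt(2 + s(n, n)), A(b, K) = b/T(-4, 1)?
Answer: 22167 + 821*sqrt(33) ≈ 26883.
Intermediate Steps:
A(b, K) = -b/3 (A(b, K) = b/(-4 + 1) = b/(-3) = b*(-1/3) = -b/3)
U(n) = 9 + sqrt(2 + n)
U(A(-5, 5))*2463 = (9 + sqrt(2 - 1/3*(-5)))*2463 = (9 + sqrt(2 + 5/3))*2463 = (9 + sqrt(11/3))*2463 = (9 + sqrt(33)/3)*2463 = 22167 + 821*sqrt(33)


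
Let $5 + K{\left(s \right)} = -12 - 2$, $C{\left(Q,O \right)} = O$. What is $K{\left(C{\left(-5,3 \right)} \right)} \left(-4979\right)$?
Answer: $94601$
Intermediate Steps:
$K{\left(s \right)} = -19$ ($K{\left(s \right)} = -5 - 14 = -19$)
$K{\left(C{\left(-5,3 \right)} \right)} \left(-4979\right) = \left(-19\right) \left(-4979\right) = 94601$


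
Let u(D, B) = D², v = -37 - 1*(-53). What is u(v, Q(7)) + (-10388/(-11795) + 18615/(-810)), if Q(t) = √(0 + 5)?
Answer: 21282491/90990 ≈ 233.90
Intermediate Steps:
Q(t) = √5
v = 16 (v = -37 + 53 = 16)
u(v, Q(7)) + (-10388/(-11795) + 18615/(-810)) = 16² + (-10388/(-11795) + 18615/(-810)) = 256 + (-10388*(-1/11795) + 18615*(-1/810)) = 256 + (1484/1685 - 1241/54) = 256 - 2010949/90990 = 21282491/90990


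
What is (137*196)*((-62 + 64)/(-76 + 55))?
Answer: -7672/3 ≈ -2557.3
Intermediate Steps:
(137*196)*((-62 + 64)/(-76 + 55)) = 26852*(2/(-21)) = 26852*(2*(-1/21)) = 26852*(-2/21) = -7672/3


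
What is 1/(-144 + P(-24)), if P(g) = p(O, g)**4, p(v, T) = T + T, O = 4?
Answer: 1/5308272 ≈ 1.8839e-7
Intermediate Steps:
p(v, T) = 2*T
P(g) = 16*g**4 (P(g) = (2*g)**4 = 16*g**4)
1/(-144 + P(-24)) = 1/(-144 + 16*(-24)**4) = 1/(-144 + 16*331776) = 1/(-144 + 5308416) = 1/5308272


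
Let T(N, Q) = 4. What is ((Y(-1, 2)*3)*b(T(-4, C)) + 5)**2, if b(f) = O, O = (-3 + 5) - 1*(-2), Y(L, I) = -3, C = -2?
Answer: 961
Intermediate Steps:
O = 4 (O = 2 + 2 = 4)
b(f) = 4
((Y(-1, 2)*3)*b(T(-4, C)) + 5)**2 = (-3*3*4 + 5)**2 = (-9*4 + 5)**2 = (-36 + 5)**2 = (-31)**2 = 961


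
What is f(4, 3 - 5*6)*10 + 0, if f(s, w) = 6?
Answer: 60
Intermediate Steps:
f(4, 3 - 5*6)*10 + 0 = 6*10 + 0 = 60 + 0 = 60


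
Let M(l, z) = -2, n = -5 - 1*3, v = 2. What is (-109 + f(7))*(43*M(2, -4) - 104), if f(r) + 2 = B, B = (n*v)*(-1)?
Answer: 18050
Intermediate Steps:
n = -8 (n = -5 - 3 = -8)
B = 16 (B = -8*2*(-1) = -16*(-1) = 16)
f(r) = 14 (f(r) = -2 + 16 = 14)
(-109 + f(7))*(43*M(2, -4) - 104) = (-109 + 14)*(43*(-2) - 104) = -95*(-86 - 104) = -95*(-190) = 18050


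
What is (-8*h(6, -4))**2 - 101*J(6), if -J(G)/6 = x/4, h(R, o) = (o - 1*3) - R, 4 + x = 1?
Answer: 20723/2 ≈ 10362.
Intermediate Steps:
x = -3 (x = -4 + 1 = -3)
h(R, o) = -3 + o - R (h(R, o) = (o - 3) - R = (-3 + o) - R = -3 + o - R)
J(G) = 9/2 (J(G) = -(-18)/4 = -6*(-3/4) = 9/2)
(-8*h(6, -4))**2 - 101*J(6) = (-8*(-3 - 4 - 1*6))**2 - 101*9/2 = (-8*(-3 - 4 - 6))**2 - 909/2 = (-8*(-13))**2 - 909/2 = 104**2 - 909/2 = 10816 - 909/2 = 20723/2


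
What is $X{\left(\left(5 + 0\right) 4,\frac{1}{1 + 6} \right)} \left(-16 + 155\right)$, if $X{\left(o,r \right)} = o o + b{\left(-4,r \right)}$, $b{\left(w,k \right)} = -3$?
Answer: $55183$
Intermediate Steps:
$X{\left(o,r \right)} = -3 + o^{2}$ ($X{\left(o,r \right)} = o o - 3 = o^{2} - 3 = -3 + o^{2}$)
$X{\left(\left(5 + 0\right) 4,\frac{1}{1 + 6} \right)} \left(-16 + 155\right) = \left(-3 + \left(\left(5 + 0\right) 4\right)^{2}\right) \left(-16 + 155\right) = \left(-3 + \left(5 \cdot 4\right)^{2}\right) 139 = \left(-3 + 20^{2}\right) 139 = \left(-3 + 400\right) 139 = 397 \cdot 139 = 55183$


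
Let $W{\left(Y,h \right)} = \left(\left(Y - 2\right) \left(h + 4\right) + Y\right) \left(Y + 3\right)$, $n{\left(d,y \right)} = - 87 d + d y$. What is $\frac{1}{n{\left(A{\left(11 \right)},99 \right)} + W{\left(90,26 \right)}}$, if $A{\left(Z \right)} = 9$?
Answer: $\frac{1}{253998} \approx 3.937 \cdot 10^{-6}$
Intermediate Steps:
$W{\left(Y,h \right)} = \left(3 + Y\right) \left(Y + \left(-2 + Y\right) \left(4 + h\right)\right)$ ($W{\left(Y,h \right)} = \left(\left(-2 + Y\right) \left(4 + h\right) + Y\right) \left(3 + Y\right) = \left(Y + \left(-2 + Y\right) \left(4 + h\right)\right) \left(3 + Y\right) = \left(3 + Y\right) \left(Y + \left(-2 + Y\right) \left(4 + h\right)\right)$)
$\frac{1}{n{\left(A{\left(11 \right)},99 \right)} + W{\left(90,26 \right)}} = \frac{1}{9 \left(-87 + 99\right) + \left(-24 - 156 + 5 \cdot 90^{2} + 7 \cdot 90 + 90 \cdot 26 + 26 \cdot 90^{2}\right)} = \frac{1}{9 \cdot 12 + \left(-24 - 156 + 5 \cdot 8100 + 630 + 2340 + 26 \cdot 8100\right)} = \frac{1}{108 + \left(-24 - 156 + 40500 + 630 + 2340 + 210600\right)} = \frac{1}{108 + 253890} = \frac{1}{253998}$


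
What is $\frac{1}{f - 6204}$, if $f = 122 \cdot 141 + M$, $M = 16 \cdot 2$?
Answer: $\frac{1}{11030} \approx 9.0662 \cdot 10^{-5}$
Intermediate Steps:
$M = 32$
$f = 17234$ ($f = 122 \cdot 141 + 32 = 17202 + 32 = 17234$)
$\frac{1}{f - 6204} = \frac{1}{17234 - 6204} = \frac{1}{11030}$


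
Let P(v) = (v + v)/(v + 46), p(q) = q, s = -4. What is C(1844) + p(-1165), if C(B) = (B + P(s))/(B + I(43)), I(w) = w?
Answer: -46126735/39627 ≈ -1164.0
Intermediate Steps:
P(v) = 2*v/(46 + v) (P(v) = (2*v)/(46 + v) = 2*v/(46 + v))
C(B) = (-4/21 + B)/(43 + B) (C(B) = (B + 2*(-4)/(46 - 4))/(B + 43) = (B + 2*(-4)/42)/(43 + B) = (B + 2*(-4)*(1/42))/(43 + B) = (B - 4/21)/(43 + B) = (-4/21 + B)/(43 + B))
C(1844) + p(-1165) = (-4/21 + 1844)/(43 + 1844) - 1165 = (38720/21)/1887 - 1165 = (1/1887)*(38720/21) - 1165 = 38720/39627 - 1165 = -46126735/39627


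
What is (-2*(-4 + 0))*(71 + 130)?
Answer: 1608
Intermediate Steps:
(-2*(-4 + 0))*(71 + 130) = -2*(-4)*201 = 8*201 = 1608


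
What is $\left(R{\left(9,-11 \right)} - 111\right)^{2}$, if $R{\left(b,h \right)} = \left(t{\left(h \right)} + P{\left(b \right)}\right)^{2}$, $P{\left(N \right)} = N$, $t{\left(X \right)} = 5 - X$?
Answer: $264196$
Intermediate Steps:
$R{\left(b,h \right)} = \left(5 + b - h\right)^{2}$ ($R{\left(b,h \right)} = \left(\left(5 - h\right) + b\right)^{2} = \left(5 + b - h\right)^{2}$)
$\left(R{\left(9,-11 \right)} - 111\right)^{2} = \left(\left(5 + 9 - -11\right)^{2} - 111\right)^{2} = \left(\left(5 + 9 + 11\right)^{2} - 111\right)^{2} = \left(25^{2} - 111\right)^{2} = \left(625 - 111\right)^{2} = 514^{2} = 264196$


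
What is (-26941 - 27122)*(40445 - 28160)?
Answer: -664163955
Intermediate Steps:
(-26941 - 27122)*(40445 - 28160) = -54063*12285 = -664163955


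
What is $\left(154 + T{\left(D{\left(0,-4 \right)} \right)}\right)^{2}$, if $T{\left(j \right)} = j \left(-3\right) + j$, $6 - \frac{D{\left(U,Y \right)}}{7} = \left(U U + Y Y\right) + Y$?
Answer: $56644$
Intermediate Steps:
$D{\left(U,Y \right)} = 42 - 7 Y - 7 U^{2} - 7 Y^{2}$ ($D{\left(U,Y \right)} = 42 - 7 \left(\left(U U + Y Y\right) + Y\right) = 42 - 7 \left(\left(U^{2} + Y^{2}\right) + Y\right) = 42 - 7 \left(Y + U^{2} + Y^{2}\right) = 42 - \left(7 Y + 7 U^{2} + 7 Y^{2}\right) = 42 - 7 Y - 7 U^{2} - 7 Y^{2}$)
$T{\left(j \right)} = - 2 j$ ($T{\left(j \right)} = - 3 j + j = - 2 j$)
$\left(154 + T{\left(D{\left(0,-4 \right)} \right)}\right)^{2} = \left(154 - 2 \left(42 - -28 - 7 \cdot 0^{2} - 7 \left(-4\right)^{2}\right)\right)^{2} = \left(154 - 2 \left(42 + 28 - 0 - 112\right)\right)^{2} = \left(154 - 2 \left(42 + 28 + 0 - 112\right)\right)^{2} = \left(154 - -84\right)^{2} = \left(154 + 84\right)^{2} = 238^{2} = 56644$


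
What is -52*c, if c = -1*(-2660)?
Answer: -138320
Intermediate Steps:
c = 2660
-52*c = -52*2660 = -138320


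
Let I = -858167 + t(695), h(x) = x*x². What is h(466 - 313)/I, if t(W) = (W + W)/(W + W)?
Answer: -3581577/858166 ≈ -4.1735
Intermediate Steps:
t(W) = 1 (t(W) = (2*W)/((2*W)) = (2*W)*(1/(2*W)) = 1)
h(x) = x³
I = -858166 (I = -858167 + 1 = -858166)
h(466 - 313)/I = (466 - 313)³/(-858166) = 153³*(-1/858166) = 3581577*(-1/858166) = -3581577/858166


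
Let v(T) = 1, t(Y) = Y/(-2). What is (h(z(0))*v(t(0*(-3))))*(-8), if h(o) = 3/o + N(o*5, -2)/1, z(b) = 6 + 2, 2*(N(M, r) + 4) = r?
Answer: 37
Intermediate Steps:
N(M, r) = -4 + r/2
z(b) = 8
t(Y) = -Y/2 (t(Y) = Y*(-½) = -Y/2)
h(o) = -5 + 3/o (h(o) = 3/o + (-4 + (½)*(-2))/1 = 3/o + (-4 - 1)*1 = 3/o - 5*1 = 3/o - 5 = -5 + 3/o)
(h(z(0))*v(t(0*(-3))))*(-8) = ((-5 + 3/8)*1)*(-8) = -37/8*1*(-8) = -37/8*(-8) = 37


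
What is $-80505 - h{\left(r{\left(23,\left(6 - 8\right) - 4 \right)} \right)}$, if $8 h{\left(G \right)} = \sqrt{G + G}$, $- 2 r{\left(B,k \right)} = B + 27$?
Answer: $-80505 - \frac{5 i \sqrt{2}}{8} \approx -80505.0 - 0.88388 i$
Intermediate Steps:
$r{\left(B,k \right)} = - \frac{27}{2} - \frac{B}{2}$ ($r{\left(B,k \right)} = - \frac{B + 27}{2} = - \frac{27 + B}{2} = - \frac{27}{2} - \frac{B}{2}$)
$h{\left(G \right)} = \frac{\sqrt{2} \sqrt{G}}{8}$ ($h{\left(G \right)} = \frac{\sqrt{G + G}}{8} = \frac{\sqrt{2 G}}{8} = \frac{\sqrt{2} \sqrt{G}}{8}$)
$-80505 - h{\left(r{\left(23,\left(6 - 8\right) - 4 \right)} \right)} = -80505 - \frac{\sqrt{2} \sqrt{- \frac{27}{2} - \frac{23}{2}}}{8} = -80505 - \frac{\sqrt{2} \sqrt{-25}}{8} = -80505 - \frac{\sqrt{2} \cdot 5 i}{8} = -80505 - \frac{5 i \sqrt{2}}{8}$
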